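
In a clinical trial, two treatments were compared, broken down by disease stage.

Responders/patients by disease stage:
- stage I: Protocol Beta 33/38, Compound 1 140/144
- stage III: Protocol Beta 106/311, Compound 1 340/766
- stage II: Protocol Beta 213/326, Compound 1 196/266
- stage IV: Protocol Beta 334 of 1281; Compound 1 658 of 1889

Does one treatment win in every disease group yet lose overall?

No

Stage I: Protocol Beta 33/38 = 86.8%, Compound 1 140/144 = 97.2% → Compound 1
Stage III: Protocol Beta 106/311 = 34.1%, Compound 1 340/766 = 44.4% → Compound 1
Stage II: Protocol Beta 213/326 = 65.3%, Compound 1 196/266 = 73.7% → Compound 1
Stage IV: Protocol Beta 334/1281 = 26.1%, Compound 1 658/1889 = 34.8% → Compound 1
Overall: Protocol Beta 686/1956 = 35.1%, Compound 1 1334/3065 = 43.5% → Compound 1
Compound 1 wins overall and in every disease group — no reversal.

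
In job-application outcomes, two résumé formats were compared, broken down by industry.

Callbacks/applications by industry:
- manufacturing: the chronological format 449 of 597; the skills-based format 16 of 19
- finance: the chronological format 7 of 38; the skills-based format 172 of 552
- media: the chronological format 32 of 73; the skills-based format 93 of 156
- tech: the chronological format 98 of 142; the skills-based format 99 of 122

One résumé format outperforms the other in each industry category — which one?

the skills-based format

Manufacturing: the chronological format 449/597 = 75.2%, the skills-based format 16/19 = 84.2% → the skills-based format
Finance: the chronological format 7/38 = 18.4%, the skills-based format 172/552 = 31.2% → the skills-based format
Media: the chronological format 32/73 = 43.8%, the skills-based format 93/156 = 59.6% → the skills-based format
Tech: the chronological format 98/142 = 69.0%, the skills-based format 99/122 = 81.1% → the skills-based format
The skills-based format has the higher rate in all 4 groups.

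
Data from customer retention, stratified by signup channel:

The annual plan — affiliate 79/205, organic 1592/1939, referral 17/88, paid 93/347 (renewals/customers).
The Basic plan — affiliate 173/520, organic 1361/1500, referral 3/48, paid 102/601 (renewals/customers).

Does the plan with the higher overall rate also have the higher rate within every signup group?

Affiliate: the annual plan 79/205 = 38.5%, the Basic plan 173/520 = 33.3% → the annual plan
Organic: the annual plan 1592/1939 = 82.1%, the Basic plan 1361/1500 = 90.7% → the Basic plan
Referral: the annual plan 17/88 = 19.3%, the Basic plan 3/48 = 6.2% → the annual plan
Paid: the annual plan 93/347 = 26.8%, the Basic plan 102/601 = 17.0% → the annual plan
Overall: the annual plan 1781/2579 = 69.1%, the Basic plan 1639/2669 = 61.4% → the annual plan
Neither sweeps: the annual plan wins 3 of 4 groups, the Basic plan wins 1. The annual plan wins overall but not every group — no Simpson reversal.

No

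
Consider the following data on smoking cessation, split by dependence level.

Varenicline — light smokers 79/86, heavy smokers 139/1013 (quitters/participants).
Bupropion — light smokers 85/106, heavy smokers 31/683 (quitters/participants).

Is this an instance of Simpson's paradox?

No

Light smokers: varenicline 79/86 = 91.9%, bupropion 85/106 = 80.2% → varenicline
Heavy smokers: varenicline 139/1013 = 13.7%, bupropion 31/683 = 4.5% → varenicline
Overall: varenicline 218/1099 = 19.8%, bupropion 116/789 = 14.7% → varenicline
Varenicline wins overall and in every dependence group — no reversal.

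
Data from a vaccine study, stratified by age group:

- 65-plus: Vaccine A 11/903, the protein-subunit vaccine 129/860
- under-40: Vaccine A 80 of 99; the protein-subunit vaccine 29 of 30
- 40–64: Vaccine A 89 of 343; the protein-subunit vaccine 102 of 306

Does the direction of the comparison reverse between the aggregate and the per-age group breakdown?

No

65-plus: Vaccine A 11/903 = 1.2%, the protein-subunit vaccine 129/860 = 15.0% → the protein-subunit vaccine
Under-40: Vaccine A 80/99 = 80.8%, the protein-subunit vaccine 29/30 = 96.7% → the protein-subunit vaccine
40–64: Vaccine A 89/343 = 25.9%, the protein-subunit vaccine 102/306 = 33.3% → the protein-subunit vaccine
Overall: Vaccine A 180/1345 = 13.4%, the protein-subunit vaccine 260/1196 = 21.7% → the protein-subunit vaccine
The protein-subunit vaccine wins overall and in every age group — no reversal.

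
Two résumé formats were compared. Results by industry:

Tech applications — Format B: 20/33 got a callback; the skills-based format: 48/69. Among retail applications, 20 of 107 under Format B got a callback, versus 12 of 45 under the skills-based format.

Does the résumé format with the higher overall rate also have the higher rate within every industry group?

Yes

Tech: Format B 20/33 = 60.6%, the skills-based format 48/69 = 69.6% → the skills-based format
Retail: Format B 20/107 = 18.7%, the skills-based format 12/45 = 26.7% → the skills-based format
Overall: Format B 40/140 = 28.6%, the skills-based format 60/114 = 52.6% → the skills-based format
The skills-based format wins overall and in every industry group — no reversal.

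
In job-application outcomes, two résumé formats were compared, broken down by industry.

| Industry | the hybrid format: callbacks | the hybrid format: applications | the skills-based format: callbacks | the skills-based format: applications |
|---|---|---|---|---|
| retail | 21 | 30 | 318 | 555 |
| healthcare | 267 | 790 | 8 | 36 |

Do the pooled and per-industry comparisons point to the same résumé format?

Retail: the hybrid format 21/30 = 70.0%, the skills-based format 318/555 = 57.3% → the hybrid format
Healthcare: the hybrid format 267/790 = 33.8%, the skills-based format 8/36 = 22.2% → the hybrid format
Overall: the hybrid format 288/820 = 35.1%, the skills-based format 326/591 = 55.2% → the skills-based format
The hybrid format wins each industry group but the skills-based format wins overall — the comparison reverses. The hybrid format's applications skew toward healthcare, which has a lower base rate.

No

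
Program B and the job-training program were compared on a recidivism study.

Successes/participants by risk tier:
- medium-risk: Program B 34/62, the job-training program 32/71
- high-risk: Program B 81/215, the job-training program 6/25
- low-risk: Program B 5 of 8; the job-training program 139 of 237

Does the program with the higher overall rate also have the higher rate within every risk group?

Medium-risk: Program B 34/62 = 54.8%, the job-training program 32/71 = 45.1% → Program B
High-risk: Program B 81/215 = 37.7%, the job-training program 6/25 = 24.0% → Program B
Low-risk: Program B 5/8 = 62.5%, the job-training program 139/237 = 58.6% → Program B
Overall: Program B 120/285 = 42.1%, the job-training program 177/333 = 53.2% → the job-training program
Program B wins each risk group but the job-training program wins overall — the comparison reverses. Program B's participants skew toward high-risk, which has a lower base rate.

No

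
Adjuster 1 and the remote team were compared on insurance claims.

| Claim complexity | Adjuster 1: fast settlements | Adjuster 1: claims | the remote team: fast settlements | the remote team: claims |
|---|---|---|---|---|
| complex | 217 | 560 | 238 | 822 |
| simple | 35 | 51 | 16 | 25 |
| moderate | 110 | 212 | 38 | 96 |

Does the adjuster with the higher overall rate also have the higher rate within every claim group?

Yes

Complex: Adjuster 1 217/560 = 38.8%, the remote team 238/822 = 29.0% → Adjuster 1
Simple: Adjuster 1 35/51 = 68.6%, the remote team 16/25 = 64.0% → Adjuster 1
Moderate: Adjuster 1 110/212 = 51.9%, the remote team 38/96 = 39.6% → Adjuster 1
Overall: Adjuster 1 362/823 = 44.0%, the remote team 292/943 = 31.0% → Adjuster 1
Adjuster 1 wins overall and in every claim group — no reversal.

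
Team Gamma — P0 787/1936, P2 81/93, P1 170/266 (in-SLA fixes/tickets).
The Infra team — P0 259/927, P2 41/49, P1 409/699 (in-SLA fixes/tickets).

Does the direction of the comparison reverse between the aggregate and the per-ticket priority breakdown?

P0: Team Gamma 787/1936 = 40.7%, the Infra team 259/927 = 27.9% → Team Gamma
P2: Team Gamma 81/93 = 87.1%, the Infra team 41/49 = 83.7% → Team Gamma
P1: Team Gamma 170/266 = 63.9%, the Infra team 409/699 = 58.5% → Team Gamma
Overall: Team Gamma 1038/2295 = 45.2%, the Infra team 709/1675 = 42.3% → Team Gamma
Team Gamma wins overall and in every ticket group — no reversal.

No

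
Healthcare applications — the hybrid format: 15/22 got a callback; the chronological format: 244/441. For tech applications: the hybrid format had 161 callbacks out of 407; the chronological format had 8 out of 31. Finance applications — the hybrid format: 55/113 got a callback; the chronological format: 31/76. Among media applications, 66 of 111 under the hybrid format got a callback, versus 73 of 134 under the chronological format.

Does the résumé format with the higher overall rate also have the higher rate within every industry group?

Healthcare: the hybrid format 15/22 = 68.2%, the chronological format 244/441 = 55.3% → the hybrid format
Tech: the hybrid format 161/407 = 39.6%, the chronological format 8/31 = 25.8% → the hybrid format
Finance: the hybrid format 55/113 = 48.7%, the chronological format 31/76 = 40.8% → the hybrid format
Media: the hybrid format 66/111 = 59.5%, the chronological format 73/134 = 54.5% → the hybrid format
Overall: the hybrid format 297/653 = 45.5%, the chronological format 356/682 = 52.2% → the chronological format
The hybrid format wins each industry group but the chronological format wins overall — the comparison reverses. The hybrid format's applications skew toward tech, which has a lower base rate.

No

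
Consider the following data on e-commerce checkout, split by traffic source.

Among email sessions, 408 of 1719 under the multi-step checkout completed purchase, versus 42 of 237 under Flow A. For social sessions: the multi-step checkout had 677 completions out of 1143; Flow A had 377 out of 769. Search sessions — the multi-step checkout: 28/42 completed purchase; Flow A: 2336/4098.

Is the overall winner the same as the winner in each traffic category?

Email: the multi-step checkout 408/1719 = 23.7%, Flow A 42/237 = 17.7% → the multi-step checkout
Social: the multi-step checkout 677/1143 = 59.2%, Flow A 377/769 = 49.0% → the multi-step checkout
Search: the multi-step checkout 28/42 = 66.7%, Flow A 2336/4098 = 57.0% → the multi-step checkout
Overall: the multi-step checkout 1113/2904 = 38.3%, Flow A 2755/5104 = 54.0% → Flow A
The multi-step checkout wins each traffic group but Flow A wins overall — the comparison reverses. The multi-step checkout's sessions skew toward email, which has a lower base rate.

No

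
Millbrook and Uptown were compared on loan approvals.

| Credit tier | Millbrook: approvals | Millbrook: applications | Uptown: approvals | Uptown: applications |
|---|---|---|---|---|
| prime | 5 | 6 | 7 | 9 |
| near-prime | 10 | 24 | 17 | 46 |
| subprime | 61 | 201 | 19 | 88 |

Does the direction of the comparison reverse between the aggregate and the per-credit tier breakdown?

No

Prime: Millbrook 5/6 = 83.3%, Uptown 7/9 = 77.8% → Millbrook
Near-prime: Millbrook 10/24 = 41.7%, Uptown 17/46 = 37.0% → Millbrook
Subprime: Millbrook 61/201 = 30.3%, Uptown 19/88 = 21.6% → Millbrook
Overall: Millbrook 76/231 = 32.9%, Uptown 43/143 = 30.1% → Millbrook
Millbrook wins overall and in every credit group — no reversal.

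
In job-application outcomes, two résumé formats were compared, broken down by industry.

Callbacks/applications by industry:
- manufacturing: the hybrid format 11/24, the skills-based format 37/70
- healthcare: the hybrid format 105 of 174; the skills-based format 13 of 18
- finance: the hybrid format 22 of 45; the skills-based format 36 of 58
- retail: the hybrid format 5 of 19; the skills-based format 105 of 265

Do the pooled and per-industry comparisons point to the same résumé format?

Manufacturing: the hybrid format 11/24 = 45.8%, the skills-based format 37/70 = 52.9% → the skills-based format
Healthcare: the hybrid format 105/174 = 60.3%, the skills-based format 13/18 = 72.2% → the skills-based format
Finance: the hybrid format 22/45 = 48.9%, the skills-based format 36/58 = 62.1% → the skills-based format
Retail: the hybrid format 5/19 = 26.3%, the skills-based format 105/265 = 39.6% → the skills-based format
Overall: the hybrid format 143/262 = 54.6%, the skills-based format 191/411 = 46.5% → the hybrid format
The skills-based format wins each industry group but the hybrid format wins overall — the comparison reverses. The skills-based format's applications skew toward retail, which has a lower base rate.

No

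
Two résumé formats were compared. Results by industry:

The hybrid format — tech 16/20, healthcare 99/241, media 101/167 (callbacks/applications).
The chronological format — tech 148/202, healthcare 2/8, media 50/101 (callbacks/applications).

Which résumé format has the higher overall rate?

the chronological format

Tech: the hybrid format 16/20 = 80.0%, the chronological format 148/202 = 73.3% → the hybrid format
Healthcare: the hybrid format 99/241 = 41.1%, the chronological format 2/8 = 25.0% → the hybrid format
Media: the hybrid format 101/167 = 60.5%, the chronological format 50/101 = 49.5% → the hybrid format
Overall: the hybrid format 216/428 = 50.5%, the chronological format 200/311 = 64.3% → the chronological format
(The hybrid format wins every industry group but the chronological format wins overall — the hybrid format's applications skew toward the low-rate healthcare group.)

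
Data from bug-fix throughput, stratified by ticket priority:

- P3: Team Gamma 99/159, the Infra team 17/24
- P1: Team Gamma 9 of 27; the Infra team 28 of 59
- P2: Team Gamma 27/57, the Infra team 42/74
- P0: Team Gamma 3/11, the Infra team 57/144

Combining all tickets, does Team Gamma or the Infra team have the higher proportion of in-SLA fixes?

Team Gamma

P3: Team Gamma 99/159 = 62.3%, the Infra team 17/24 = 70.8% → the Infra team
P1: Team Gamma 9/27 = 33.3%, the Infra team 28/59 = 47.5% → the Infra team
P2: Team Gamma 27/57 = 47.4%, the Infra team 42/74 = 56.8% → the Infra team
P0: Team Gamma 3/11 = 27.3%, the Infra team 57/144 = 39.6% → the Infra team
Overall: Team Gamma 138/254 = 54.3%, the Infra team 144/301 = 47.8% → Team Gamma
(The Infra team wins every ticket group but Team Gamma wins overall — the Infra team's tickets skew toward the low-rate P0 group.)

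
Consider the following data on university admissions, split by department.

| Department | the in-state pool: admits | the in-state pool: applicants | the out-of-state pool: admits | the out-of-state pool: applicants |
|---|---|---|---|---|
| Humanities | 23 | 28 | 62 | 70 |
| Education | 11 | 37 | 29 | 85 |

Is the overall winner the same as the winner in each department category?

Humanities: the in-state pool 23/28 = 82.1%, the out-of-state pool 62/70 = 88.6% → the out-of-state pool
Education: the in-state pool 11/37 = 29.7%, the out-of-state pool 29/85 = 34.1% → the out-of-state pool
Overall: the in-state pool 34/65 = 52.3%, the out-of-state pool 91/155 = 58.7% → the out-of-state pool
The out-of-state pool wins overall and in every department group — no reversal.

Yes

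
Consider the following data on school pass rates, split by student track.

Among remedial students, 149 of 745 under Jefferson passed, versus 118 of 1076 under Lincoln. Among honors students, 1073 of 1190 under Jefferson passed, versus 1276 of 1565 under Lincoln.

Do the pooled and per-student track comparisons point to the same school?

Remedial: Jefferson 149/745 = 20.0%, Lincoln 118/1076 = 11.0% → Jefferson
Honors: Jefferson 1073/1190 = 90.2%, Lincoln 1276/1565 = 81.5% → Jefferson
Overall: Jefferson 1222/1935 = 63.2%, Lincoln 1394/2641 = 52.8% → Jefferson
Jefferson wins overall and in every student group — no reversal.

Yes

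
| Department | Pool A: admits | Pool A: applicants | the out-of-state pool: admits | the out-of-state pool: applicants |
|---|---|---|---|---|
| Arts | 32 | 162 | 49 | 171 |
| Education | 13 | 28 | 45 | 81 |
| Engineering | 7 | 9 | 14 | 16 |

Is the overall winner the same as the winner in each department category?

Arts: Pool A 32/162 = 19.8%, the out-of-state pool 49/171 = 28.7% → the out-of-state pool
Education: Pool A 13/28 = 46.4%, the out-of-state pool 45/81 = 55.6% → the out-of-state pool
Engineering: Pool A 7/9 = 77.8%, the out-of-state pool 14/16 = 87.5% → the out-of-state pool
Overall: Pool A 52/199 = 26.1%, the out-of-state pool 108/268 = 40.3% → the out-of-state pool
The out-of-state pool wins overall and in every department group — no reversal.

Yes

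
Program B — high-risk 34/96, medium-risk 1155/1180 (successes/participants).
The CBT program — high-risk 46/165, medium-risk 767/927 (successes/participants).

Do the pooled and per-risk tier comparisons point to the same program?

Yes

High-risk: Program B 34/96 = 35.4%, the CBT program 46/165 = 27.9% → Program B
Medium-risk: Program B 1155/1180 = 97.9%, the CBT program 767/927 = 82.7% → Program B
Overall: Program B 1189/1276 = 93.2%, the CBT program 813/1092 = 74.5% → Program B
Program B wins overall and in every risk group — no reversal.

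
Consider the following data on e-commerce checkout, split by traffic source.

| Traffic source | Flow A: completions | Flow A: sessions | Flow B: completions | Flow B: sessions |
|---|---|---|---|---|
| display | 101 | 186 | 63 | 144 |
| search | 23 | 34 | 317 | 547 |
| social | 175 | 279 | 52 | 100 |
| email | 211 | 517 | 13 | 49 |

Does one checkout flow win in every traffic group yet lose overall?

Yes

Display: Flow A 101/186 = 54.3%, Flow B 63/144 = 43.8% → Flow A
Search: Flow A 23/34 = 67.6%, Flow B 317/547 = 58.0% → Flow A
Social: Flow A 175/279 = 62.7%, Flow B 52/100 = 52.0% → Flow A
Email: Flow A 211/517 = 40.8%, Flow B 13/49 = 26.5% → Flow A
Overall: Flow A 510/1016 = 50.2%, Flow B 445/840 = 53.0% → Flow B
Flow A wins each traffic group but Flow B wins overall — the comparison reverses. Flow A's sessions skew toward email, which has a lower base rate.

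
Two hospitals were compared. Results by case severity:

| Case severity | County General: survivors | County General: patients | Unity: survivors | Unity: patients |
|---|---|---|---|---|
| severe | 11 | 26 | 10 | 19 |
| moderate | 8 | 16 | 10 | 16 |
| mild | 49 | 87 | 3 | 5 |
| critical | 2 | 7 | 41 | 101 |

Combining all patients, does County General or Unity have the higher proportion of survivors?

County General

Severe: County General 11/26 = 42.3%, Unity 10/19 = 52.6% → Unity
Moderate: County General 8/16 = 50.0%, Unity 10/16 = 62.5% → Unity
Mild: County General 49/87 = 56.3%, Unity 3/5 = 60.0% → Unity
Critical: County General 2/7 = 28.6%, Unity 41/101 = 40.6% → Unity
Overall: County General 70/136 = 51.5%, Unity 64/141 = 45.4% → County General
(Unity wins every case group but County General wins overall — Unity's patients skew toward the low-rate critical group.)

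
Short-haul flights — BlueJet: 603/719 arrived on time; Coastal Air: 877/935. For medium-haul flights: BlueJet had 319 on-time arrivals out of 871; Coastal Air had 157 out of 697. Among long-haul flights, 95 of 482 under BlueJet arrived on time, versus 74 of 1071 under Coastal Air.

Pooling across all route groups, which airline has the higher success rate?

Short-haul: BlueJet 603/719 = 83.9%, Coastal Air 877/935 = 93.8% → Coastal Air
Medium-haul: BlueJet 319/871 = 36.6%, Coastal Air 157/697 = 22.5% → BlueJet
Long-haul: BlueJet 95/482 = 19.7%, Coastal Air 74/1071 = 6.9% → BlueJet
Overall: BlueJet 1017/2072 = 49.1%, Coastal Air 1108/2703 = 41.0% → BlueJet
(Neither sweeps every route group, but BlueJet has the higher pooled rate.)

BlueJet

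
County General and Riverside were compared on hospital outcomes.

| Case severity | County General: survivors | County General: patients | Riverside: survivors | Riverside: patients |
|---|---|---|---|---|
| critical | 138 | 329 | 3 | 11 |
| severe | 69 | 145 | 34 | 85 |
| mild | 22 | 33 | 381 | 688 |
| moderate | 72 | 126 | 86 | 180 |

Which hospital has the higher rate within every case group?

Critical: County General 138/329 = 41.9%, Riverside 3/11 = 27.3% → County General
Severe: County General 69/145 = 47.6%, Riverside 34/85 = 40.0% → County General
Mild: County General 22/33 = 66.7%, Riverside 381/688 = 55.4% → County General
Moderate: County General 72/126 = 57.1%, Riverside 86/180 = 47.8% → County General
County General has the higher rate in all 4 groups.

County General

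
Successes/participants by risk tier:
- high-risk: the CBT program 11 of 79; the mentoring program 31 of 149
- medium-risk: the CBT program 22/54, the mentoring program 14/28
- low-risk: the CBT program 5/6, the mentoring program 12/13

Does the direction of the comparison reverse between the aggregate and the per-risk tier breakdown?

No

High-risk: the CBT program 11/79 = 13.9%, the mentoring program 31/149 = 20.8% → the mentoring program
Medium-risk: the CBT program 22/54 = 40.7%, the mentoring program 14/28 = 50.0% → the mentoring program
Low-risk: the CBT program 5/6 = 83.3%, the mentoring program 12/13 = 92.3% → the mentoring program
Overall: the CBT program 38/139 = 27.3%, the mentoring program 57/190 = 30.0% → the mentoring program
The mentoring program wins overall and in every risk group — no reversal.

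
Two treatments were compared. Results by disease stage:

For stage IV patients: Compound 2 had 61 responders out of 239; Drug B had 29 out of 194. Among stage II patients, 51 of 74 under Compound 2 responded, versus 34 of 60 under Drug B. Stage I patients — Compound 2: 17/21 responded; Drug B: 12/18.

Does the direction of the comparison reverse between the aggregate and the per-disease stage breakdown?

No

Stage IV: Compound 2 61/239 = 25.5%, Drug B 29/194 = 14.9% → Compound 2
Stage II: Compound 2 51/74 = 68.9%, Drug B 34/60 = 56.7% → Compound 2
Stage I: Compound 2 17/21 = 81.0%, Drug B 12/18 = 66.7% → Compound 2
Overall: Compound 2 129/334 = 38.6%, Drug B 75/272 = 27.6% → Compound 2
Compound 2 wins overall and in every disease group — no reversal.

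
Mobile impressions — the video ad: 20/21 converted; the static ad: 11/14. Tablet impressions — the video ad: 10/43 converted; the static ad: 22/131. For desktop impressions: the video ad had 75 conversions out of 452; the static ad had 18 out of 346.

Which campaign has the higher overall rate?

the video ad

Mobile: the video ad 20/21 = 95.2%, the static ad 11/14 = 78.6% → the video ad
Tablet: the video ad 10/43 = 23.3%, the static ad 22/131 = 16.8% → the video ad
Desktop: the video ad 75/452 = 16.6%, the static ad 18/346 = 5.2% → the video ad
Overall: the video ad 105/516 = 20.3%, the static ad 51/491 = 10.4% → the video ad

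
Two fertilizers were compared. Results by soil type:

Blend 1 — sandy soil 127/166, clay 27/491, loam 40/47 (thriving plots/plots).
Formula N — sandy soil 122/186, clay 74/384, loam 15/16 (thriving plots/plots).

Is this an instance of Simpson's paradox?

Sandy soil: Blend 1 127/166 = 76.5%, Formula N 122/186 = 65.6% → Blend 1
Clay: Blend 1 27/491 = 5.5%, Formula N 74/384 = 19.3% → Formula N
Loam: Blend 1 40/47 = 85.1%, Formula N 15/16 = 93.8% → Formula N
Overall: Blend 1 194/704 = 27.6%, Formula N 211/586 = 36.0% → Formula N
Neither sweeps: Blend 1 wins 1 of 3 groups, Formula N wins 2. Formula N wins overall but not every group — no Simpson reversal.

No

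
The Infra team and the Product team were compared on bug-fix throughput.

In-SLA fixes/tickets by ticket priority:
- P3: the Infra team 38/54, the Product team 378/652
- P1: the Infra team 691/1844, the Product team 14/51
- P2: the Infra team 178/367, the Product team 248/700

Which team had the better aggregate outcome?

the Product team

P3: the Infra team 38/54 = 70.4%, the Product team 378/652 = 58.0% → the Infra team
P1: the Infra team 691/1844 = 37.5%, the Product team 14/51 = 27.5% → the Infra team
P2: the Infra team 178/367 = 48.5%, the Product team 248/700 = 35.4% → the Infra team
Overall: the Infra team 907/2265 = 40.0%, the Product team 640/1403 = 45.6% → the Product team
(The Infra team wins every ticket group but the Product team wins overall — the Infra team's tickets skew toward the low-rate P1 group.)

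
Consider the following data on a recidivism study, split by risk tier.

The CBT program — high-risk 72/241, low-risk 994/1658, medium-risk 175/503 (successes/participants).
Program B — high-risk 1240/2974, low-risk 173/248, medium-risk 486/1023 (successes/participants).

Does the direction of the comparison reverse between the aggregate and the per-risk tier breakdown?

Yes

High-risk: the CBT program 72/241 = 29.9%, Program B 1240/2974 = 41.7% → Program B
Low-risk: the CBT program 994/1658 = 60.0%, Program B 173/248 = 69.8% → Program B
Medium-risk: the CBT program 175/503 = 34.8%, Program B 486/1023 = 47.5% → Program B
Overall: the CBT program 1241/2402 = 51.7%, Program B 1899/4245 = 44.7% → the CBT program
Program B wins each risk group but the CBT program wins overall — the comparison reverses. Program B's participants skew toward high-risk, which has a lower base rate.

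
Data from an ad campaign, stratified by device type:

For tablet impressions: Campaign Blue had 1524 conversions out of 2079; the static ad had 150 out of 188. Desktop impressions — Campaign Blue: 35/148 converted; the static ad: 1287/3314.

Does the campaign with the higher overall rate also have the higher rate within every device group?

No

Tablet: Campaign Blue 1524/2079 = 73.3%, the static ad 150/188 = 79.8% → the static ad
Desktop: Campaign Blue 35/148 = 23.6%, the static ad 1287/3314 = 38.8% → the static ad
Overall: Campaign Blue 1559/2227 = 70.0%, the static ad 1437/3502 = 41.0% → Campaign Blue
The static ad wins each device group but Campaign Blue wins overall — the comparison reverses. The static ad's impressions skew toward desktop, which has a lower base rate.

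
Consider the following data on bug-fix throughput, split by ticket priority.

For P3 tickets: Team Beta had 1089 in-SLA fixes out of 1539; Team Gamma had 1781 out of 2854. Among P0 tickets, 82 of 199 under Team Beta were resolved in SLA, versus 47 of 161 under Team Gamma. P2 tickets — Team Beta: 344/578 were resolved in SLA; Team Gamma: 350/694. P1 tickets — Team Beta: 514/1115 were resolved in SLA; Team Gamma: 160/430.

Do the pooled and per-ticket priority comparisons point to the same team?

P3: Team Beta 1089/1539 = 70.8%, Team Gamma 1781/2854 = 62.4% → Team Beta
P0: Team Beta 82/199 = 41.2%, Team Gamma 47/161 = 29.2% → Team Beta
P2: Team Beta 344/578 = 59.5%, Team Gamma 350/694 = 50.4% → Team Beta
P1: Team Beta 514/1115 = 46.1%, Team Gamma 160/430 = 37.2% → Team Beta
Overall: Team Beta 2029/3431 = 59.1%, Team Gamma 2338/4139 = 56.5% → Team Beta
Team Beta wins overall and in every ticket group — no reversal.

Yes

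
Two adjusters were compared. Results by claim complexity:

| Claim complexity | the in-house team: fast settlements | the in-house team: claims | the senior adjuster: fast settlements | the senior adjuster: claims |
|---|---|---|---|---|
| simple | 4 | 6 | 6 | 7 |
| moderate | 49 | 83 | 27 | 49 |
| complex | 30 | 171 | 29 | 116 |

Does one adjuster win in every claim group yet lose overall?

No

Simple: the in-house team 4/6 = 66.7%, the senior adjuster 6/7 = 85.7% → the senior adjuster
Moderate: the in-house team 49/83 = 59.0%, the senior adjuster 27/49 = 55.1% → the in-house team
Complex: the in-house team 30/171 = 17.5%, the senior adjuster 29/116 = 25.0% → the senior adjuster
Overall: the in-house team 83/260 = 31.9%, the senior adjuster 62/172 = 36.0% → the senior adjuster
Neither sweeps: the in-house team wins 1 of 3 groups, the senior adjuster wins 2. The senior adjuster wins overall but not every group — no Simpson reversal.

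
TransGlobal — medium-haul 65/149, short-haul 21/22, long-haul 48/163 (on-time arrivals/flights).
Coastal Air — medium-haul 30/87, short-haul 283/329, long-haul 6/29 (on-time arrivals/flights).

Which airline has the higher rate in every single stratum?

Medium-haul: TransGlobal 65/149 = 43.6%, Coastal Air 30/87 = 34.5% → TransGlobal
Short-haul: TransGlobal 21/22 = 95.5%, Coastal Air 283/329 = 86.0% → TransGlobal
Long-haul: TransGlobal 48/163 = 29.4%, Coastal Air 6/29 = 20.7% → TransGlobal
TransGlobal has the higher rate in all 3 groups.

TransGlobal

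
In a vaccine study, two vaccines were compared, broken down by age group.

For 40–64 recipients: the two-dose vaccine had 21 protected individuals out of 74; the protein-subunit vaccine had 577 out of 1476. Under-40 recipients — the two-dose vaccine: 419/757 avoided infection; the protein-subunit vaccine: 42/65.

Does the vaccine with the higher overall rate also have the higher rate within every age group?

40–64: the two-dose vaccine 21/74 = 28.4%, the protein-subunit vaccine 577/1476 = 39.1% → the protein-subunit vaccine
Under-40: the two-dose vaccine 419/757 = 55.4%, the protein-subunit vaccine 42/65 = 64.6% → the protein-subunit vaccine
Overall: the two-dose vaccine 440/831 = 52.9%, the protein-subunit vaccine 619/1541 = 40.2% → the two-dose vaccine
The protein-subunit vaccine wins each age group but the two-dose vaccine wins overall — the comparison reverses. The protein-subunit vaccine's recipients skew toward 40–64, which has a lower base rate.

No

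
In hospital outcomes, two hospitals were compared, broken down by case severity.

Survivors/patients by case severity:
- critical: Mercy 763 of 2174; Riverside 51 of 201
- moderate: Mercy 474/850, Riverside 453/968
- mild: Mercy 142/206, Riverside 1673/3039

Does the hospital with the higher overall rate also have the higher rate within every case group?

No

Critical: Mercy 763/2174 = 35.1%, Riverside 51/201 = 25.4% → Mercy
Moderate: Mercy 474/850 = 55.8%, Riverside 453/968 = 46.8% → Mercy
Mild: Mercy 142/206 = 68.9%, Riverside 1673/3039 = 55.1% → Mercy
Overall: Mercy 1379/3230 = 42.7%, Riverside 2177/4208 = 51.7% → Riverside
Mercy wins each case group but Riverside wins overall — the comparison reverses. Mercy's patients skew toward critical, which has a lower base rate.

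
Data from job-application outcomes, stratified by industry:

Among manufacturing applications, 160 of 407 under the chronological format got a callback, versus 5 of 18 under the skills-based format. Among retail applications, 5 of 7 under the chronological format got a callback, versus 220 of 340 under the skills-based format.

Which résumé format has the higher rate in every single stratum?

Manufacturing: the chronological format 160/407 = 39.3%, the skills-based format 5/18 = 27.8% → the chronological format
Retail: the chronological format 5/7 = 71.4%, the skills-based format 220/340 = 64.7% → the chronological format
The chronological format has the higher rate in both groups.

the chronological format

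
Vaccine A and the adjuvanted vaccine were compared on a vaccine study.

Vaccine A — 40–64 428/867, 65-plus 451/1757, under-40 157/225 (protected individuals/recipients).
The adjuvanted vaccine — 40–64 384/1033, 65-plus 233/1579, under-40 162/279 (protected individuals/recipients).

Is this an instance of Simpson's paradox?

40–64: Vaccine A 428/867 = 49.4%, the adjuvanted vaccine 384/1033 = 37.2% → Vaccine A
65-plus: Vaccine A 451/1757 = 25.7%, the adjuvanted vaccine 233/1579 = 14.8% → Vaccine A
Under-40: Vaccine A 157/225 = 69.8%, the adjuvanted vaccine 162/279 = 58.1% → Vaccine A
Overall: Vaccine A 1036/2849 = 36.4%, the adjuvanted vaccine 779/2891 = 26.9% → Vaccine A
Vaccine A wins overall and in every age group — no reversal.

No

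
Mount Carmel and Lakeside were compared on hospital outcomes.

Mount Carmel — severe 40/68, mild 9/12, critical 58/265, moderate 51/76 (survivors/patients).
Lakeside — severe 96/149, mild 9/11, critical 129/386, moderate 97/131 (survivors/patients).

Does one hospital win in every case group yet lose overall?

Severe: Mount Carmel 40/68 = 58.8%, Lakeside 96/149 = 64.4% → Lakeside
Mild: Mount Carmel 9/12 = 75.0%, Lakeside 9/11 = 81.8% → Lakeside
Critical: Mount Carmel 58/265 = 21.9%, Lakeside 129/386 = 33.4% → Lakeside
Moderate: Mount Carmel 51/76 = 67.1%, Lakeside 97/131 = 74.0% → Lakeside
Overall: Mount Carmel 158/421 = 37.5%, Lakeside 331/677 = 48.9% → Lakeside
Lakeside wins overall and in every case group — no reversal.

No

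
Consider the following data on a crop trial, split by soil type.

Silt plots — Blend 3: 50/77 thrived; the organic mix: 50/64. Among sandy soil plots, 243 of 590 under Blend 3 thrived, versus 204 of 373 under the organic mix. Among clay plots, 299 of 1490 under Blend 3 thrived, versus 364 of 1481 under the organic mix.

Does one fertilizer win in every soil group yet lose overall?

Silt: Blend 3 50/77 = 64.9%, the organic mix 50/64 = 78.1% → the organic mix
Sandy soil: Blend 3 243/590 = 41.2%, the organic mix 204/373 = 54.7% → the organic mix
Clay: Blend 3 299/1490 = 20.1%, the organic mix 364/1481 = 24.6% → the organic mix
Overall: Blend 3 592/2157 = 27.4%, the organic mix 618/1918 = 32.2% → the organic mix
The organic mix wins overall and in every soil group — no reversal.

No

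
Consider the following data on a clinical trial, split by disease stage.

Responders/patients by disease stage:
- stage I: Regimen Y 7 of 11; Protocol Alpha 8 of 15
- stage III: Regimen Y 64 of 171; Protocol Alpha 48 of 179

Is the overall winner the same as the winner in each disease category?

Stage I: Regimen Y 7/11 = 63.6%, Protocol Alpha 8/15 = 53.3% → Regimen Y
Stage III: Regimen Y 64/171 = 37.4%, Protocol Alpha 48/179 = 26.8% → Regimen Y
Overall: Regimen Y 71/182 = 39.0%, Protocol Alpha 56/194 = 28.9% → Regimen Y
Regimen Y wins overall and in every disease group — no reversal.

Yes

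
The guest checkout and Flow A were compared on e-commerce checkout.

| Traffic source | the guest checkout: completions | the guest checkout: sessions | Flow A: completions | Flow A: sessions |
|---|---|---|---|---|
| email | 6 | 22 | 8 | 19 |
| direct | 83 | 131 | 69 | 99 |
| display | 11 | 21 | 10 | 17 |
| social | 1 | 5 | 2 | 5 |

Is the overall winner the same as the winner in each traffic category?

Yes

Email: the guest checkout 6/22 = 27.3%, Flow A 8/19 = 42.1% → Flow A
Direct: the guest checkout 83/131 = 63.4%, Flow A 69/99 = 69.7% → Flow A
Display: the guest checkout 11/21 = 52.4%, Flow A 10/17 = 58.8% → Flow A
Social: the guest checkout 1/5 = 20.0%, Flow A 2/5 = 40.0% → Flow A
Overall: the guest checkout 101/179 = 56.4%, Flow A 89/140 = 63.6% → Flow A
Flow A wins overall and in every traffic group — no reversal.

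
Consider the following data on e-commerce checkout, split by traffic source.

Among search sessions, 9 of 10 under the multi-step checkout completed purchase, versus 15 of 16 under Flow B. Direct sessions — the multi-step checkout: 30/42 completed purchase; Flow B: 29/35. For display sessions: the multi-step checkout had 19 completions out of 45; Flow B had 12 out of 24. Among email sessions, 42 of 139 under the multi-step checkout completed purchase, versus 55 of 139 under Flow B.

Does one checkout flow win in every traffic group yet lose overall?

No

Search: the multi-step checkout 9/10 = 90.0%, Flow B 15/16 = 93.8% → Flow B
Direct: the multi-step checkout 30/42 = 71.4%, Flow B 29/35 = 82.9% → Flow B
Display: the multi-step checkout 19/45 = 42.2%, Flow B 12/24 = 50.0% → Flow B
Email: the multi-step checkout 42/139 = 30.2%, Flow B 55/139 = 39.6% → Flow B
Overall: the multi-step checkout 100/236 = 42.4%, Flow B 111/214 = 51.9% → Flow B
Flow B wins overall and in every traffic group — no reversal.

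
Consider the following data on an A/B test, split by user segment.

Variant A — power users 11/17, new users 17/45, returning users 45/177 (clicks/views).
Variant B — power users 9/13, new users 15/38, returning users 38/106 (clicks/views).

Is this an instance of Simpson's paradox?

No

Power users: Variant A 11/17 = 64.7%, Variant B 9/13 = 69.2% → Variant B
New users: Variant A 17/45 = 37.8%, Variant B 15/38 = 39.5% → Variant B
Returning users: Variant A 45/177 = 25.4%, Variant B 38/106 = 35.8% → Variant B
Overall: Variant A 73/239 = 30.5%, Variant B 62/157 = 39.5% → Variant B
Variant B wins overall and in every user group — no reversal.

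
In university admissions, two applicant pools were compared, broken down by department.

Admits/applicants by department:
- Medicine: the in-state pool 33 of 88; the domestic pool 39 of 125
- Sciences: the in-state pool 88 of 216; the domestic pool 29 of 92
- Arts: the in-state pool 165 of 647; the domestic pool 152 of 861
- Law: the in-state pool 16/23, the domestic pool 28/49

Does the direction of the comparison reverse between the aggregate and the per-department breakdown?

No

Medicine: the in-state pool 33/88 = 37.5%, the domestic pool 39/125 = 31.2% → the in-state pool
Sciences: the in-state pool 88/216 = 40.7%, the domestic pool 29/92 = 31.5% → the in-state pool
Arts: the in-state pool 165/647 = 25.5%, the domestic pool 152/861 = 17.7% → the in-state pool
Law: the in-state pool 16/23 = 69.6%, the domestic pool 28/49 = 57.1% → the in-state pool
Overall: the in-state pool 302/974 = 31.0%, the domestic pool 248/1127 = 22.0% → the in-state pool
The in-state pool wins overall and in every department group — no reversal.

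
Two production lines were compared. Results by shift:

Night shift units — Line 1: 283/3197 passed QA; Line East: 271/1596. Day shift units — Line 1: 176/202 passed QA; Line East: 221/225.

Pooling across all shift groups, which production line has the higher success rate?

Line East

Night shift: Line 1 283/3197 = 8.9%, Line East 271/1596 = 17.0% → Line East
Day shift: Line 1 176/202 = 87.1%, Line East 221/225 = 98.2% → Line East
Overall: Line 1 459/3399 = 13.5%, Line East 492/1821 = 27.0% → Line East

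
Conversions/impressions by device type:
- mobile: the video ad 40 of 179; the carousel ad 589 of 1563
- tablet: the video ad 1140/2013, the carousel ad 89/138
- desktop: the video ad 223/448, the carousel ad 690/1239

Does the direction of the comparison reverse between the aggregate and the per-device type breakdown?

Yes

Mobile: the video ad 40/179 = 22.3%, the carousel ad 589/1563 = 37.7% → the carousel ad
Tablet: the video ad 1140/2013 = 56.6%, the carousel ad 89/138 = 64.5% → the carousel ad
Desktop: the video ad 223/448 = 49.8%, the carousel ad 690/1239 = 55.7% → the carousel ad
Overall: the video ad 1403/2640 = 53.1%, the carousel ad 1368/2940 = 46.5% → the video ad
The carousel ad wins each device group but the video ad wins overall — the comparison reverses. The carousel ad's impressions skew toward mobile, which has a lower base rate.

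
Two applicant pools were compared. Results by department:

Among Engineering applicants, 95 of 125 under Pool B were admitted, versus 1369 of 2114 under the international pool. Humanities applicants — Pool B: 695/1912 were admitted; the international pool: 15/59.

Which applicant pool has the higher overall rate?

the international pool

Engineering: Pool B 95/125 = 76.0%, the international pool 1369/2114 = 64.8% → Pool B
Humanities: Pool B 695/1912 = 36.3%, the international pool 15/59 = 25.4% → Pool B
Overall: Pool B 790/2037 = 38.8%, the international pool 1384/2173 = 63.7% → the international pool
(Pool B wins every department group but the international pool wins overall — Pool B's applicants skew toward the low-rate Humanities group.)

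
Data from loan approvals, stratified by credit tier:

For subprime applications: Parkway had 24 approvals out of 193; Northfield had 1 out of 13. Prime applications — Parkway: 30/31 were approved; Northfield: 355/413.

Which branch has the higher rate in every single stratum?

Subprime: Parkway 24/193 = 12.4%, Northfield 1/13 = 7.7% → Parkway
Prime: Parkway 30/31 = 96.8%, Northfield 355/413 = 86.0% → Parkway
Parkway has the higher rate in both groups.

Parkway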